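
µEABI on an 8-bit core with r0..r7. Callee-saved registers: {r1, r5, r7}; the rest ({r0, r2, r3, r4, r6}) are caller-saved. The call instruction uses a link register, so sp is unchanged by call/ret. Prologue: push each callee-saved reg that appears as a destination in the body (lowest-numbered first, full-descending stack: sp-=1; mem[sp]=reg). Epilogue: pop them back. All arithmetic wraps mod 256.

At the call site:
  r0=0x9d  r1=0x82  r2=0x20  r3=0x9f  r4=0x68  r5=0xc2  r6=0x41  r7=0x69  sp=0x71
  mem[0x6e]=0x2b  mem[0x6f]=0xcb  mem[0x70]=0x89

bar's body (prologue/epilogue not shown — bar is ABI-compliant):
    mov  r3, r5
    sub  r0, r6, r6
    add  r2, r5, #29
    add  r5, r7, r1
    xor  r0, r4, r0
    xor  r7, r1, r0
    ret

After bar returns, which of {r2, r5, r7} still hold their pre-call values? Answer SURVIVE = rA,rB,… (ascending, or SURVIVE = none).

SURVIVE = r5,r7

prologue: push r5 -> mem[0x70]=0xc2, sp=0x70
prologue: push r7 -> mem[0x6f]=0x69, sp=0x6f
body[0] mov  r3, r5 -> r3=0xc2
body[1] sub  r0, r6, r6 -> r0=0x00
body[2] add  r2, r5, #29 -> r2=0xdf
body[3] add  r5, r7, r1 -> r5=0xeb
body[4] xor  r0, r4, r0 -> r0=0x68
body[5] xor  r7, r1, r0 -> r7=0xea
epilogue: pop r7=0x69, sp=0x70
epilogue: pop r5=0xc2, sp=0x71
r2: caller-saved, written=True
r5: callee-saved, written=True
r7: callee-saved, written=True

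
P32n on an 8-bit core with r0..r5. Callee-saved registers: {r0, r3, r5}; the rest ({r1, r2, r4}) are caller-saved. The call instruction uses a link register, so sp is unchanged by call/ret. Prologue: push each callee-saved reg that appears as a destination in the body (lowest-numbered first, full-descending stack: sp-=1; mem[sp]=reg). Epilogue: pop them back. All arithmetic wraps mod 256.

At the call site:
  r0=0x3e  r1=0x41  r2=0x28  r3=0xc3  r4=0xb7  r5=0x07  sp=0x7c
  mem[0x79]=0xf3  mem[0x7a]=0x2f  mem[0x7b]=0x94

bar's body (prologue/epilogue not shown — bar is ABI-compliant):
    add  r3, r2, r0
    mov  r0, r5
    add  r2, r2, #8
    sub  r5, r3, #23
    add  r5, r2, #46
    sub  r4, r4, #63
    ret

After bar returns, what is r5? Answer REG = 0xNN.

REG = 0x07

prologue: push r0 → mem[0x7b]=0x3e, sp=0x7b
prologue: push r3 → mem[0x7a]=0xc3, sp=0x7a
prologue: push r5 → mem[0x79]=0x07, sp=0x79
body[0] add  r3, r2, r0 → r3=0x66
body[1] mov  r0, r5 → r0=0x07
body[2] add  r2, r2, #8 → r2=0x30
body[3] sub  r5, r3, #23 → r5=0x4f
body[4] add  r5, r2, #46 → r5=0x5e
body[5] sub  r4, r4, #63 → r4=0x78
epilogue: pop r5=0x07, sp=0x7a
epilogue: pop r3=0xc3, sp=0x7b
epilogue: pop r0=0x3e, sp=0x7c
r5 is callee-saved → restored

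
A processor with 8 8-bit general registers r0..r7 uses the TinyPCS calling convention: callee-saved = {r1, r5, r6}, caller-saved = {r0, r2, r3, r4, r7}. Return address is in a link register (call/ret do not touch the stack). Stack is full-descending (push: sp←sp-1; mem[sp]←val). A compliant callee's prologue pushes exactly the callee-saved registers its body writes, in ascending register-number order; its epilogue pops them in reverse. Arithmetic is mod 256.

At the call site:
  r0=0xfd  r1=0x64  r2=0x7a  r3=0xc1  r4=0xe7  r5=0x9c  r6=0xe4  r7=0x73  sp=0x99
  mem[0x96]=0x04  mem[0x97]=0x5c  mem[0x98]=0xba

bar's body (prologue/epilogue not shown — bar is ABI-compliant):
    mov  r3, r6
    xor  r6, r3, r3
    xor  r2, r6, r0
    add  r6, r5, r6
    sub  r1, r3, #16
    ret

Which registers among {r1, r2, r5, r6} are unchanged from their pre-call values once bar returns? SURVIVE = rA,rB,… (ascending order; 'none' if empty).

prologue: push r1 → mem[0x98]=0x64, sp=0x98
prologue: push r6 → mem[0x97]=0xe4, sp=0x97
body[0] mov  r3, r6 → r3=0xe4
body[1] xor  r6, r3, r3 → r6=0x00
body[2] xor  r2, r6, r0 → r2=0xfd
body[3] add  r6, r5, r6 → r6=0x9c
body[4] sub  r1, r3, #16 → r1=0xd4
epilogue: pop r6=0xe4, sp=0x98
epilogue: pop r1=0x64, sp=0x99
r1: callee-saved, written=True
r2: caller-saved, written=True
r5: callee-saved, written=False
r6: callee-saved, written=True

SURVIVE = r1,r5,r6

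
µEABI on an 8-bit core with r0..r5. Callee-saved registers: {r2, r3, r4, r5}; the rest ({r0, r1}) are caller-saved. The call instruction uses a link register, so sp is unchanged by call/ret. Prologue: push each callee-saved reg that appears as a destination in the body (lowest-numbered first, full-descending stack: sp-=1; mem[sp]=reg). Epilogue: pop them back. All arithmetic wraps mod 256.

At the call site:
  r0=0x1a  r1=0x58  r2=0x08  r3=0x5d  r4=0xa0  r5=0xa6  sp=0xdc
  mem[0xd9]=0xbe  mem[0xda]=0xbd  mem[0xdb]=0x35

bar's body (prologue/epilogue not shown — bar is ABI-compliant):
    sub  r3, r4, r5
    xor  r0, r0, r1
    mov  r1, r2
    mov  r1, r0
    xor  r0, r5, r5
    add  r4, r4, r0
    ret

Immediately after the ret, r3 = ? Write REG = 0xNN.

prologue: push r3 -> mem[0xdb]=0x5d, sp=0xdb
prologue: push r4 -> mem[0xda]=0xa0, sp=0xda
body[0] sub  r3, r4, r5 -> r3=0xfa
body[1] xor  r0, r0, r1 -> r0=0x42
body[2] mov  r1, r2 -> r1=0x08
body[3] mov  r1, r0 -> r1=0x42
body[4] xor  r0, r5, r5 -> r0=0x00
body[5] add  r4, r4, r0 -> r4=0xa0
epilogue: pop r4=0xa0, sp=0xdb
epilogue: pop r3=0x5d, sp=0xdc
r3 is callee-saved -> restored

REG = 0x5d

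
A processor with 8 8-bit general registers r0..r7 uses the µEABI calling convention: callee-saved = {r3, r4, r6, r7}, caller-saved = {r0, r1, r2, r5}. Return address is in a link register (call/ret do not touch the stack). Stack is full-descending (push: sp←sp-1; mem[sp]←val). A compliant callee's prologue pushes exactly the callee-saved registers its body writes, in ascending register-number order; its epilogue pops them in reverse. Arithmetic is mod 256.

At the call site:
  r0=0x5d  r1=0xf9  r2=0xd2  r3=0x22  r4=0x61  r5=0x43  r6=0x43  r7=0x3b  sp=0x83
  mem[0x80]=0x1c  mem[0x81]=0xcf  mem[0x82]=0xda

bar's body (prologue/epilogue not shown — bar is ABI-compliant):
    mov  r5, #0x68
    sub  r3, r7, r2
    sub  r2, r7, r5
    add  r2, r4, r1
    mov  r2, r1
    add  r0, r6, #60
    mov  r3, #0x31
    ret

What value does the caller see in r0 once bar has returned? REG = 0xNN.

REG = 0x7f

prologue: push r3 -> mem[0x82]=0x22, sp=0x82
body[0] mov  r5, #0x68 -> r5=0x68
body[1] sub  r3, r7, r2 -> r3=0x69
body[2] sub  r2, r7, r5 -> r2=0xd3
body[3] add  r2, r4, r1 -> r2=0x5a
body[4] mov  r2, r1 -> r2=0xf9
body[5] add  r0, r6, #60 -> r0=0x7f
body[6] mov  r3, #0x31 -> r3=0x31
epilogue: pop r3=0x22, sp=0x83
r0 is caller-saved -> body value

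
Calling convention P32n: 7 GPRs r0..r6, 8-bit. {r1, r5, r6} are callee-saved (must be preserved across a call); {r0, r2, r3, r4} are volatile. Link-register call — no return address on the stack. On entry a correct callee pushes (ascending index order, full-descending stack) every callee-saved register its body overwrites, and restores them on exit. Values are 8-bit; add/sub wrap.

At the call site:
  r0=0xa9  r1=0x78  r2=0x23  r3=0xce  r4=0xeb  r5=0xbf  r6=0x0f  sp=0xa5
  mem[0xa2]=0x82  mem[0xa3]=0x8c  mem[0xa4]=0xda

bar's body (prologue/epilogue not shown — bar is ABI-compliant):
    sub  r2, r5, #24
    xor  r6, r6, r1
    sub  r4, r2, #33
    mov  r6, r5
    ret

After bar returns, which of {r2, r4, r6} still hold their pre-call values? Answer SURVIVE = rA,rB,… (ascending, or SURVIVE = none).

prologue: push r6 -> mem[0xa4]=0x0f, sp=0xa4
body[0] sub  r2, r5, #24 -> r2=0xa7
body[1] xor  r6, r6, r1 -> r6=0x77
body[2] sub  r4, r2, #33 -> r4=0x86
body[3] mov  r6, r5 -> r6=0xbf
epilogue: pop r6=0x0f, sp=0xa5
r2: caller-saved, written=True
r4: caller-saved, written=True
r6: callee-saved, written=True

SURVIVE = r6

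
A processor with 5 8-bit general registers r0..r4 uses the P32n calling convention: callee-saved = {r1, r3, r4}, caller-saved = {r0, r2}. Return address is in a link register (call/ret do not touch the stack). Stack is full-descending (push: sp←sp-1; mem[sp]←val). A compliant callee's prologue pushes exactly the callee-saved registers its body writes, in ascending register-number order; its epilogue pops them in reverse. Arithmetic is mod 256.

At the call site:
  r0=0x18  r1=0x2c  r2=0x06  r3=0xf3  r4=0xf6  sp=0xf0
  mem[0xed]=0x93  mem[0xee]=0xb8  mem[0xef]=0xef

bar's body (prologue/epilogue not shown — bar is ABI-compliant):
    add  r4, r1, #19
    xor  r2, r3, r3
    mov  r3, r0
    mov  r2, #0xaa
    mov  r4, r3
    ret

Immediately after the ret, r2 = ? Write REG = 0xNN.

REG = 0xaa

prologue: push r3 → mem[0xef]=0xf3, sp=0xef
prologue: push r4 → mem[0xee]=0xf6, sp=0xee
body[0] add  r4, r1, #19 → r4=0x3f
body[1] xor  r2, r3, r3 → r2=0x00
body[2] mov  r3, r0 → r3=0x18
body[3] mov  r2, #0xaa → r2=0xaa
body[4] mov  r4, r3 → r4=0x18
epilogue: pop r4=0xf6, sp=0xef
epilogue: pop r3=0xf3, sp=0xf0
r2 is caller-saved → body value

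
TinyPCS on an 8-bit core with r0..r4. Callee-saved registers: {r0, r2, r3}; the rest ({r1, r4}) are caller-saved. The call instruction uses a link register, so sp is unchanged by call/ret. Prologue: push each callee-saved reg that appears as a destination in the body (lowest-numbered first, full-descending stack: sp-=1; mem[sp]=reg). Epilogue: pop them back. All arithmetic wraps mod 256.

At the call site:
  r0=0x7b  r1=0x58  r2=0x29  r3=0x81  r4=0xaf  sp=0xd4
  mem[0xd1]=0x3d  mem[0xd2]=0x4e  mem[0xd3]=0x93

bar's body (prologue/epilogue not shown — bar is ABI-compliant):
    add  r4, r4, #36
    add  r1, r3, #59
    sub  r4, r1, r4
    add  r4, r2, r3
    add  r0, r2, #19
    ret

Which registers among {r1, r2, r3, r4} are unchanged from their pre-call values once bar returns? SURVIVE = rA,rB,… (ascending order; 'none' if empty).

SURVIVE = r2,r3

prologue: push r0 → mem[0xd3]=0x7b, sp=0xd3
body[0] add  r4, r4, #36 → r4=0xd3
body[1] add  r1, r3, #59 → r1=0xbc
body[2] sub  r4, r1, r4 → r4=0xe9
body[3] add  r4, r2, r3 → r4=0xaa
body[4] add  r0, r2, #19 → r0=0x3c
epilogue: pop r0=0x7b, sp=0xd4
r1: caller-saved, written=True
r2: callee-saved, written=False
r3: callee-saved, written=False
r4: caller-saved, written=True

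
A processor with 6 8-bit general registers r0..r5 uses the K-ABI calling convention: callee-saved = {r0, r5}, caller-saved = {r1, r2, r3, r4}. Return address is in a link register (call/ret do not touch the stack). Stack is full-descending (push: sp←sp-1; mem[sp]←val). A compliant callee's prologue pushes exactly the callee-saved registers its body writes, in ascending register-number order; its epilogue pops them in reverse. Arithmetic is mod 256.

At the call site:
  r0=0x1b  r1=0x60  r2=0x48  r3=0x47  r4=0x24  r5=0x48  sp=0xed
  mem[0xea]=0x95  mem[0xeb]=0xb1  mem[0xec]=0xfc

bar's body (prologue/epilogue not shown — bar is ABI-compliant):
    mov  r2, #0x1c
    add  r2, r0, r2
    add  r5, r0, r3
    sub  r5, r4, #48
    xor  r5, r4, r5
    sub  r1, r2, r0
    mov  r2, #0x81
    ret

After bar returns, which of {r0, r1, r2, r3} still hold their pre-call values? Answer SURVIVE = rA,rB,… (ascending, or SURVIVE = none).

prologue: push r5 → mem[0xec]=0x48, sp=0xec
body[0] mov  r2, #0x1c → r2=0x1c
body[1] add  r2, r0, r2 → r2=0x37
body[2] add  r5, r0, r3 → r5=0x62
body[3] sub  r5, r4, #48 → r5=0xf4
body[4] xor  r5, r4, r5 → r5=0xd0
body[5] sub  r1, r2, r0 → r1=0x1c
body[6] mov  r2, #0x81 → r2=0x81
epilogue: pop r5=0x48, sp=0xed
r0: callee-saved, written=False
r1: caller-saved, written=True
r2: caller-saved, written=True
r3: caller-saved, written=False

SURVIVE = r0,r3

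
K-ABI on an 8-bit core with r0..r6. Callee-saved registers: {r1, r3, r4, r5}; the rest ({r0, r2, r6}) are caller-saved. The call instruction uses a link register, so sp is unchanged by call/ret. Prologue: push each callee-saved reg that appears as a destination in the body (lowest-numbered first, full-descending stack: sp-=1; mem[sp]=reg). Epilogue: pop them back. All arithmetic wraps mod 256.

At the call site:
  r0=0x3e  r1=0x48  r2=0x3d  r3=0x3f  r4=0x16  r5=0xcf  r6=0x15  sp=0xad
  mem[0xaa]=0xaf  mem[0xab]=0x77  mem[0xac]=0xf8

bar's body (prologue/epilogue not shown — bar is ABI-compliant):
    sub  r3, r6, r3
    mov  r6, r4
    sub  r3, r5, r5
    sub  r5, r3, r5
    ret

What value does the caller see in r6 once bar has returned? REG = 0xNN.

prologue: push r3 → mem[0xac]=0x3f, sp=0xac
prologue: push r5 → mem[0xab]=0xcf, sp=0xab
body[0] sub  r3, r6, r3 → r3=0xd6
body[1] mov  r6, r4 → r6=0x16
body[2] sub  r3, r5, r5 → r3=0x00
body[3] sub  r5, r3, r5 → r5=0x31
epilogue: pop r5=0xcf, sp=0xac
epilogue: pop r3=0x3f, sp=0xad
r6 is caller-saved → body value

REG = 0x16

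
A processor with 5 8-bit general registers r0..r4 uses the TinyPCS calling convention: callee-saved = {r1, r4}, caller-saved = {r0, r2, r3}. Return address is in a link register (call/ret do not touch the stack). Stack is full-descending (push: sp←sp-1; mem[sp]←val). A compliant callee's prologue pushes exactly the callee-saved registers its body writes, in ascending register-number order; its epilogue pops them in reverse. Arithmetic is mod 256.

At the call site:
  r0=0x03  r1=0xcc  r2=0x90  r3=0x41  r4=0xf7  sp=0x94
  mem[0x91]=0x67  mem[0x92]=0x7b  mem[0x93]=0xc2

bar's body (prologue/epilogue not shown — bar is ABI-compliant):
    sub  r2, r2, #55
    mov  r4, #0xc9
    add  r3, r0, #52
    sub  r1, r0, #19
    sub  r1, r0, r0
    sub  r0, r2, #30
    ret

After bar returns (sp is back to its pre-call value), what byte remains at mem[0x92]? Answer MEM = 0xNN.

prologue: push r1 → mem[0x93]=0xcc, sp=0x93
prologue: push r4 → mem[0x92]=0xf7, sp=0x92
body[0] sub  r2, r2, #55 → r2=0x59
body[1] mov  r4, #0xc9 → r4=0xc9
body[2] add  r3, r0, #52 → r3=0x37
body[3] sub  r1, r0, #19 → r1=0xf0
body[4] sub  r1, r0, r0 → r1=0x00
body[5] sub  r0, r2, #30 → r0=0x3b
epilogue: pop r4=0xf7, sp=0x93
epilogue: pop r1=0xcc, sp=0x94
prologue pushed ['r1', 'r4'] at ['0x93', '0x92']

MEM = 0xf7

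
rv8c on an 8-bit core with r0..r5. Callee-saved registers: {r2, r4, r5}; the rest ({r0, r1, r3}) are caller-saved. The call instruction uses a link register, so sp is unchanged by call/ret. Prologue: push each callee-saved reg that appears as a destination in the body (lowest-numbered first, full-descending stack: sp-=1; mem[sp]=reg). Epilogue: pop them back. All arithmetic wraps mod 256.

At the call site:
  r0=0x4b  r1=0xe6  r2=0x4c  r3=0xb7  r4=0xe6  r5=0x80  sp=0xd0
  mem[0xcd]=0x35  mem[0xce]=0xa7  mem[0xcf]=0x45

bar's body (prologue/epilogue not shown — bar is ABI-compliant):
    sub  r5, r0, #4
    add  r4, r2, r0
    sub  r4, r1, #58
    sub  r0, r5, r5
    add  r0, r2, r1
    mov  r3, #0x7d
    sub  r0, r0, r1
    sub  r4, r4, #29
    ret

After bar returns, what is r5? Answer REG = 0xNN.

prologue: push r4 → mem[0xcf]=0xe6, sp=0xcf
prologue: push r5 → mem[0xce]=0x80, sp=0xce
body[0] sub  r5, r0, #4 → r5=0x47
body[1] add  r4, r2, r0 → r4=0x97
body[2] sub  r4, r1, #58 → r4=0xac
body[3] sub  r0, r5, r5 → r0=0x00
body[4] add  r0, r2, r1 → r0=0x32
body[5] mov  r3, #0x7d → r3=0x7d
body[6] sub  r0, r0, r1 → r0=0x4c
body[7] sub  r4, r4, #29 → r4=0x8f
epilogue: pop r5=0x80, sp=0xcf
epilogue: pop r4=0xe6, sp=0xd0
r5 is callee-saved → restored

REG = 0x80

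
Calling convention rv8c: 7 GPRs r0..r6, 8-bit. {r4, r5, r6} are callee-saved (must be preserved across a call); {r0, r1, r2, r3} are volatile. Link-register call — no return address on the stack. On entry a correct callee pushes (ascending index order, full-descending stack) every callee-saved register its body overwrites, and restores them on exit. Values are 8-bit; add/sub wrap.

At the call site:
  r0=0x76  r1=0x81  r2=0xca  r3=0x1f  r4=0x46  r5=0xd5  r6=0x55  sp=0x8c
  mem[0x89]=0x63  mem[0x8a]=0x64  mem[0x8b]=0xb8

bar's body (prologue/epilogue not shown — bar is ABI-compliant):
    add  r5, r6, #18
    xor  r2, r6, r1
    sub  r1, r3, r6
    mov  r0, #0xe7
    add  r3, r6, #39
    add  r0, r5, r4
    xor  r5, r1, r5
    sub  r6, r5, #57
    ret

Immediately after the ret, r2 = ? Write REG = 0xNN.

REG = 0xd4

prologue: push r5 -> mem[0x8b]=0xd5, sp=0x8b
prologue: push r6 -> mem[0x8a]=0x55, sp=0x8a
body[0] add  r5, r6, #18 -> r5=0x67
body[1] xor  r2, r6, r1 -> r2=0xd4
body[2] sub  r1, r3, r6 -> r1=0xca
body[3] mov  r0, #0xe7 -> r0=0xe7
body[4] add  r3, r6, #39 -> r3=0x7c
body[5] add  r0, r5, r4 -> r0=0xad
body[6] xor  r5, r1, r5 -> r5=0xad
body[7] sub  r6, r5, #57 -> r6=0x74
epilogue: pop r6=0x55, sp=0x8b
epilogue: pop r5=0xd5, sp=0x8c
r2 is caller-saved -> body value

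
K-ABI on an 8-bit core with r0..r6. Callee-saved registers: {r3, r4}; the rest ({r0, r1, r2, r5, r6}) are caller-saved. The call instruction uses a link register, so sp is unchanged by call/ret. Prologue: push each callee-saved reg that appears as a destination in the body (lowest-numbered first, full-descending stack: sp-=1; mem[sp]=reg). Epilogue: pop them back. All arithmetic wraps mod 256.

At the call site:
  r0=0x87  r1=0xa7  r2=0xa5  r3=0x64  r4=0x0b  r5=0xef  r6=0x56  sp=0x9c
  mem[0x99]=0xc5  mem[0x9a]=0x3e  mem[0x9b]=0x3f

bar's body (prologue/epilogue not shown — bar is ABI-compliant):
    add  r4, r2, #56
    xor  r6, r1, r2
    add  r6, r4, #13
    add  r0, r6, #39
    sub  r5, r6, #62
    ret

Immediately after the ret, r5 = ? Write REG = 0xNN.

prologue: push r4 -> mem[0x9b]=0x0b, sp=0x9b
body[0] add  r4, r2, #56 -> r4=0xdd
body[1] xor  r6, r1, r2 -> r6=0x02
body[2] add  r6, r4, #13 -> r6=0xea
body[3] add  r0, r6, #39 -> r0=0x11
body[4] sub  r5, r6, #62 -> r5=0xac
epilogue: pop r4=0x0b, sp=0x9c
r5 is caller-saved -> body value

REG = 0xac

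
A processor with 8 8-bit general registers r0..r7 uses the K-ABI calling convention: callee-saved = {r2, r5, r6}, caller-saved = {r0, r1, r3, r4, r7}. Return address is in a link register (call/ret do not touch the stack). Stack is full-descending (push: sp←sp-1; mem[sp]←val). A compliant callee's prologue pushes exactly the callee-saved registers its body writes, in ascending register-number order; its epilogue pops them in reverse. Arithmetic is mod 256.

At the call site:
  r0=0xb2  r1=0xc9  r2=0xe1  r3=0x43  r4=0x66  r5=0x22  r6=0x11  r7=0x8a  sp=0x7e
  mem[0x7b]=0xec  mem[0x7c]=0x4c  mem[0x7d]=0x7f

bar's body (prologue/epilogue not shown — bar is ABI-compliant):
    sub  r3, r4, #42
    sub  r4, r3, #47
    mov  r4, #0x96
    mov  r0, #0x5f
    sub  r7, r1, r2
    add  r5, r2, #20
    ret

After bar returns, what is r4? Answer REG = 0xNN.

prologue: push r5 -> mem[0x7d]=0x22, sp=0x7d
body[0] sub  r3, r4, #42 -> r3=0x3c
body[1] sub  r4, r3, #47 -> r4=0x0d
body[2] mov  r4, #0x96 -> r4=0x96
body[3] mov  r0, #0x5f -> r0=0x5f
body[4] sub  r7, r1, r2 -> r7=0xe8
body[5] add  r5, r2, #20 -> r5=0xf5
epilogue: pop r5=0x22, sp=0x7e
r4 is caller-saved -> body value

REG = 0x96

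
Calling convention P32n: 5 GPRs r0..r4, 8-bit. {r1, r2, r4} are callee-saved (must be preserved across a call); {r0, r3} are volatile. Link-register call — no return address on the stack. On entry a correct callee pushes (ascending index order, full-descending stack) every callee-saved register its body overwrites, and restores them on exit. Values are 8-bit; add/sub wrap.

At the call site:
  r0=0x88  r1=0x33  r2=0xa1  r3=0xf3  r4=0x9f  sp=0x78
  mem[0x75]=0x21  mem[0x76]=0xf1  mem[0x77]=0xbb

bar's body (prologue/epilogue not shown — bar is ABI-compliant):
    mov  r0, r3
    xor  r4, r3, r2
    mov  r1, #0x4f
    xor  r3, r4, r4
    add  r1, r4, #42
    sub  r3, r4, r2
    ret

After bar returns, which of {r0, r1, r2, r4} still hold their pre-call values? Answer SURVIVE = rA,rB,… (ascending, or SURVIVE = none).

SURVIVE = r1,r2,r4

prologue: push r1 → mem[0x77]=0x33, sp=0x77
prologue: push r4 → mem[0x76]=0x9f, sp=0x76
body[0] mov  r0, r3 → r0=0xf3
body[1] xor  r4, r3, r2 → r4=0x52
body[2] mov  r1, #0x4f → r1=0x4f
body[3] xor  r3, r4, r4 → r3=0x00
body[4] add  r1, r4, #42 → r1=0x7c
body[5] sub  r3, r4, r2 → r3=0xb1
epilogue: pop r4=0x9f, sp=0x77
epilogue: pop r1=0x33, sp=0x78
r0: caller-saved, written=True
r1: callee-saved, written=True
r2: callee-saved, written=False
r4: callee-saved, written=True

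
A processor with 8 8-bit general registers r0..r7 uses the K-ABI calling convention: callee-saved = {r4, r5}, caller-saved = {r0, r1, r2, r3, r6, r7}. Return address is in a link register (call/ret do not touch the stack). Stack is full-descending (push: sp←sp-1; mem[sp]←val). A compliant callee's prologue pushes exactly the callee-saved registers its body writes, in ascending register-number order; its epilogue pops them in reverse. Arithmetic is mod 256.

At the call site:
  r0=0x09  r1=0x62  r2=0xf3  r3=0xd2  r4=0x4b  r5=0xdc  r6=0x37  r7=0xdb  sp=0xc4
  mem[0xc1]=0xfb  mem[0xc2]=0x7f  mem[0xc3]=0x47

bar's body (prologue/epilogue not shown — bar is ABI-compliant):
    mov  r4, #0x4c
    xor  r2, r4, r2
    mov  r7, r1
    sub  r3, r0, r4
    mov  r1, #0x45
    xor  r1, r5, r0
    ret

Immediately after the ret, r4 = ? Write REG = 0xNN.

prologue: push r4 -> mem[0xc3]=0x4b, sp=0xc3
body[0] mov  r4, #0x4c -> r4=0x4c
body[1] xor  r2, r4, r2 -> r2=0xbf
body[2] mov  r7, r1 -> r7=0x62
body[3] sub  r3, r0, r4 -> r3=0xbd
body[4] mov  r1, #0x45 -> r1=0x45
body[5] xor  r1, r5, r0 -> r1=0xd5
epilogue: pop r4=0x4b, sp=0xc4
r4 is callee-saved -> restored

REG = 0x4b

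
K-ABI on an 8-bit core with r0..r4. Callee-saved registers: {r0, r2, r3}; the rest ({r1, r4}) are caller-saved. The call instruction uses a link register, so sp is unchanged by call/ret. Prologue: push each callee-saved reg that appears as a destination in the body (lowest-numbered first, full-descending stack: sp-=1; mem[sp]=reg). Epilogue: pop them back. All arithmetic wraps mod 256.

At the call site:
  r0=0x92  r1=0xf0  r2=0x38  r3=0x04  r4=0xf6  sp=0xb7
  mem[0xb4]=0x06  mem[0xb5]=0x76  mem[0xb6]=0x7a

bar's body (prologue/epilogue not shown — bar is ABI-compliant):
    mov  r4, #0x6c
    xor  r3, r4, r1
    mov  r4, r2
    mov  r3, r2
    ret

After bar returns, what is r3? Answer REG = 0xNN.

prologue: push r3 → mem[0xb6]=0x04, sp=0xb6
body[0] mov  r4, #0x6c → r4=0x6c
body[1] xor  r3, r4, r1 → r3=0x9c
body[2] mov  r4, r2 → r4=0x38
body[3] mov  r3, r2 → r3=0x38
epilogue: pop r3=0x04, sp=0xb7
r3 is callee-saved → restored

REG = 0x04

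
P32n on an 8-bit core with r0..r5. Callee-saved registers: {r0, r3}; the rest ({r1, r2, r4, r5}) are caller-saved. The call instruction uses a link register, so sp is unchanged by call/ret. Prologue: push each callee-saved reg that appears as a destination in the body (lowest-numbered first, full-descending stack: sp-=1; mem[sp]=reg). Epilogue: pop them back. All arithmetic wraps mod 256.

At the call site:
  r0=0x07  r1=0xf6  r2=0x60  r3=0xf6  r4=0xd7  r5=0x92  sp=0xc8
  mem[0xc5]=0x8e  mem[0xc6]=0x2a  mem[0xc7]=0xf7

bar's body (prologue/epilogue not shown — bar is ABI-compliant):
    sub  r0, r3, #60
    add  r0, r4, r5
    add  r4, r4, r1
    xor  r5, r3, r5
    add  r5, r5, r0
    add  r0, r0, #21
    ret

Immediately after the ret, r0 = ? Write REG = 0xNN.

REG = 0x07

prologue: push r0 -> mem[0xc7]=0x07, sp=0xc7
body[0] sub  r0, r3, #60 -> r0=0xba
body[1] add  r0, r4, r5 -> r0=0x69
body[2] add  r4, r4, r1 -> r4=0xcd
body[3] xor  r5, r3, r5 -> r5=0x64
body[4] add  r5, r5, r0 -> r5=0xcd
body[5] add  r0, r0, #21 -> r0=0x7e
epilogue: pop r0=0x07, sp=0xc8
r0 is callee-saved -> restored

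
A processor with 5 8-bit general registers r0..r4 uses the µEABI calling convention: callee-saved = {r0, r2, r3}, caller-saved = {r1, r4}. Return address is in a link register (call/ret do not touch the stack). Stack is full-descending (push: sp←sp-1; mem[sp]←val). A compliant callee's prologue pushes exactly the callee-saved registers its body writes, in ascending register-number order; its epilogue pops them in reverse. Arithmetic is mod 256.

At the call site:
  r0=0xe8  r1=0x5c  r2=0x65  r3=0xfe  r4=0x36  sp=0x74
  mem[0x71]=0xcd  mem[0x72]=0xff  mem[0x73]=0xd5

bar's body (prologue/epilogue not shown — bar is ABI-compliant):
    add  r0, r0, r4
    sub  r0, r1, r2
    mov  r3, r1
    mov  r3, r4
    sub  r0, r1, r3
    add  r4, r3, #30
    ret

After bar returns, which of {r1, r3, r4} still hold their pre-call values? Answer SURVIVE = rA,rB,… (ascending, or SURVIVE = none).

prologue: push r0 -> mem[0x73]=0xe8, sp=0x73
prologue: push r3 -> mem[0x72]=0xfe, sp=0x72
body[0] add  r0, r0, r4 -> r0=0x1e
body[1] sub  r0, r1, r2 -> r0=0xf7
body[2] mov  r3, r1 -> r3=0x5c
body[3] mov  r3, r4 -> r3=0x36
body[4] sub  r0, r1, r3 -> r0=0x26
body[5] add  r4, r3, #30 -> r4=0x54
epilogue: pop r3=0xfe, sp=0x73
epilogue: pop r0=0xe8, sp=0x74
r1: caller-saved, written=False
r3: callee-saved, written=True
r4: caller-saved, written=True

SURVIVE = r1,r3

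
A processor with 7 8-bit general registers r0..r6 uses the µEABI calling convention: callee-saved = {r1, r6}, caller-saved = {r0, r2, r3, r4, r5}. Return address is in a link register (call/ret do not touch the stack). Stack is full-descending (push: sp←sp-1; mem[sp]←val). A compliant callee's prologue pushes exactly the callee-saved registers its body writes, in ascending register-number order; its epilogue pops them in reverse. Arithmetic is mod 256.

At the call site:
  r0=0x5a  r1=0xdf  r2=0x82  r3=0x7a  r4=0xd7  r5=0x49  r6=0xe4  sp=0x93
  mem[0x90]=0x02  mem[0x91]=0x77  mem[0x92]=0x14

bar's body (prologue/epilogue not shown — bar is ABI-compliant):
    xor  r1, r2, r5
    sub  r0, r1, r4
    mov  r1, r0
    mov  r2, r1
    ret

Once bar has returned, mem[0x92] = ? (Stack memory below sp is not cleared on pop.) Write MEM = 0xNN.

prologue: push r1 -> mem[0x92]=0xdf, sp=0x92
body[0] xor  r1, r2, r5 -> r1=0xcb
body[1] sub  r0, r1, r4 -> r0=0xf4
body[2] mov  r1, r0 -> r1=0xf4
body[3] mov  r2, r1 -> r2=0xf4
epilogue: pop r1=0xdf, sp=0x93
prologue pushed ['r1'] at ['0x92']

MEM = 0xdf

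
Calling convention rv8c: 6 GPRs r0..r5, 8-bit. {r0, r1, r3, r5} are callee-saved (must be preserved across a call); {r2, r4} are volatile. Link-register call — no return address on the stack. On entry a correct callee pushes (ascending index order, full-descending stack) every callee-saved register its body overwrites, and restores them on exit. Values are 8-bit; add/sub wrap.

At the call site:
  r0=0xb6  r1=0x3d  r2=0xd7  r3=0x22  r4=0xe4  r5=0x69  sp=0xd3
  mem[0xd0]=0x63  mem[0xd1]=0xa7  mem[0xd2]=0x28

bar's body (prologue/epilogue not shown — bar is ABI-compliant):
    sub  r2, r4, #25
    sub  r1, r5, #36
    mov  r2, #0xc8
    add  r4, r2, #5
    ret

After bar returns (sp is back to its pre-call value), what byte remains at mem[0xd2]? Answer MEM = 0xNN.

MEM = 0x3d

prologue: push r1 -> mem[0xd2]=0x3d, sp=0xd2
body[0] sub  r2, r4, #25 -> r2=0xcb
body[1] sub  r1, r5, #36 -> r1=0x45
body[2] mov  r2, #0xc8 -> r2=0xc8
body[3] add  r4, r2, #5 -> r4=0xcd
epilogue: pop r1=0x3d, sp=0xd3
prologue pushed ['r1'] at ['0xd2']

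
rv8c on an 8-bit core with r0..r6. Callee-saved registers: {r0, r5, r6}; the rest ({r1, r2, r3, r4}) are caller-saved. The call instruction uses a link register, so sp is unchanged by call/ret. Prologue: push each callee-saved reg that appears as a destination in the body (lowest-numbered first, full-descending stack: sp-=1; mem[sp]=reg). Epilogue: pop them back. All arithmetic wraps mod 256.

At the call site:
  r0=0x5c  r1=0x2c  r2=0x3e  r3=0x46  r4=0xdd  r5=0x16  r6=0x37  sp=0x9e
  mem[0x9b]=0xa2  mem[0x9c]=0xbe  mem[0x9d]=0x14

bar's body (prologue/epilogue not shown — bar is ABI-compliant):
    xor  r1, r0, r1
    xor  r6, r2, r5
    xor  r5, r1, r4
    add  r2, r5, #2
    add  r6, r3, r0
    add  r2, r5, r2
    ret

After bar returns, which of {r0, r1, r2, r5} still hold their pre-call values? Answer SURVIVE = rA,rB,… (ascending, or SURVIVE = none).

SURVIVE = r0,r5

prologue: push r5 → mem[0x9d]=0x16, sp=0x9d
prologue: push r6 → mem[0x9c]=0x37, sp=0x9c
body[0] xor  r1, r0, r1 → r1=0x70
body[1] xor  r6, r2, r5 → r6=0x28
body[2] xor  r5, r1, r4 → r5=0xad
body[3] add  r2, r5, #2 → r2=0xaf
body[4] add  r6, r3, r0 → r6=0xa2
body[5] add  r2, r5, r2 → r2=0x5c
epilogue: pop r6=0x37, sp=0x9d
epilogue: pop r5=0x16, sp=0x9e
r0: callee-saved, written=False
r1: caller-saved, written=True
r2: caller-saved, written=True
r5: callee-saved, written=True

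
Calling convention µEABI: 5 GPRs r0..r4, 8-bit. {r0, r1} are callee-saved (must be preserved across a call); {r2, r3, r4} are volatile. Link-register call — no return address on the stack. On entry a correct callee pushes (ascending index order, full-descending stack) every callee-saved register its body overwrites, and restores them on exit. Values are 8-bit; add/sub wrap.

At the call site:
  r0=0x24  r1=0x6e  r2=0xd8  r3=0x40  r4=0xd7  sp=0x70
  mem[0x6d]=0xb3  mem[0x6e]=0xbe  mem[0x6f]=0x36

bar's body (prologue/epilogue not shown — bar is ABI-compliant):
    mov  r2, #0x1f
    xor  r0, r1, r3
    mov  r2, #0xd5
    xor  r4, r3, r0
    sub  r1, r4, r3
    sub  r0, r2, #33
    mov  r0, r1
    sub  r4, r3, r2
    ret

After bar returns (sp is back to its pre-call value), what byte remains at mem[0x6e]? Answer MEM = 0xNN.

MEM = 0x6e

prologue: push r0 -> mem[0x6f]=0x24, sp=0x6f
prologue: push r1 -> mem[0x6e]=0x6e, sp=0x6e
body[0] mov  r2, #0x1f -> r2=0x1f
body[1] xor  r0, r1, r3 -> r0=0x2e
body[2] mov  r2, #0xd5 -> r2=0xd5
body[3] xor  r4, r3, r0 -> r4=0x6e
body[4] sub  r1, r4, r3 -> r1=0x2e
body[5] sub  r0, r2, #33 -> r0=0xb4
body[6] mov  r0, r1 -> r0=0x2e
body[7] sub  r4, r3, r2 -> r4=0x6b
epilogue: pop r1=0x6e, sp=0x6f
epilogue: pop r0=0x24, sp=0x70
prologue pushed ['r0', 'r1'] at ['0x6f', '0x6e']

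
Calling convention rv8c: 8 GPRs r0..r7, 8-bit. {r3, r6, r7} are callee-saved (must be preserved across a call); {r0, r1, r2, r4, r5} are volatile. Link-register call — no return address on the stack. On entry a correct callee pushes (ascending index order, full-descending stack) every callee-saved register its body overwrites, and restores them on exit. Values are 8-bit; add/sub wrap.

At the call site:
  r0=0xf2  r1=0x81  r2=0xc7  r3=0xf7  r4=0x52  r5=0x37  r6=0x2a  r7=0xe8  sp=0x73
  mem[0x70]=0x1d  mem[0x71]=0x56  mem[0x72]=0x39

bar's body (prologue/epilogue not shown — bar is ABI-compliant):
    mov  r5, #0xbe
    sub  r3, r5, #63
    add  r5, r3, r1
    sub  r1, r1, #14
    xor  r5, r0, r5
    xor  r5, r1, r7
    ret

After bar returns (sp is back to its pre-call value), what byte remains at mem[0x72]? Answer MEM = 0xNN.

MEM = 0xf7

prologue: push r3 -> mem[0x72]=0xf7, sp=0x72
body[0] mov  r5, #0xbe -> r5=0xbe
body[1] sub  r3, r5, #63 -> r3=0x7f
body[2] add  r5, r3, r1 -> r5=0x00
body[3] sub  r1, r1, #14 -> r1=0x73
body[4] xor  r5, r0, r5 -> r5=0xf2
body[5] xor  r5, r1, r7 -> r5=0x9b
epilogue: pop r3=0xf7, sp=0x73
prologue pushed ['r3'] at ['0x72']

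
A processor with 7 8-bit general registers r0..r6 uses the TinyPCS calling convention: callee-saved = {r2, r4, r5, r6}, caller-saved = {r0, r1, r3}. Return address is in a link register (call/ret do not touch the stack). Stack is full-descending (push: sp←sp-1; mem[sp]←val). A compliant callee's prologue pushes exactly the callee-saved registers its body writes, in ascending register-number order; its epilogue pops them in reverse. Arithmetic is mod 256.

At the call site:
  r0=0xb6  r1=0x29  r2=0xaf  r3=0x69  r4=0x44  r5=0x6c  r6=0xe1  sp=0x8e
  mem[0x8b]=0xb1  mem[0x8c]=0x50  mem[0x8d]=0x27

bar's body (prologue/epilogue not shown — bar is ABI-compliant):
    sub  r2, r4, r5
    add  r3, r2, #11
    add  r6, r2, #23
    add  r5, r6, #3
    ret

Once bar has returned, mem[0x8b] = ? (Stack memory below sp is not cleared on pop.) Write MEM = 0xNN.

prologue: push r2 → mem[0x8d]=0xaf, sp=0x8d
prologue: push r5 → mem[0x8c]=0x6c, sp=0x8c
prologue: push r6 → mem[0x8b]=0xe1, sp=0x8b
body[0] sub  r2, r4, r5 → r2=0xd8
body[1] add  r3, r2, #11 → r3=0xe3
body[2] add  r6, r2, #23 → r6=0xef
body[3] add  r5, r6, #3 → r5=0xf2
epilogue: pop r6=0xe1, sp=0x8c
epilogue: pop r5=0x6c, sp=0x8d
epilogue: pop r2=0xaf, sp=0x8e
prologue pushed ['r2', 'r5', 'r6'] at ['0x8d', '0x8c', '0x8b']

MEM = 0xe1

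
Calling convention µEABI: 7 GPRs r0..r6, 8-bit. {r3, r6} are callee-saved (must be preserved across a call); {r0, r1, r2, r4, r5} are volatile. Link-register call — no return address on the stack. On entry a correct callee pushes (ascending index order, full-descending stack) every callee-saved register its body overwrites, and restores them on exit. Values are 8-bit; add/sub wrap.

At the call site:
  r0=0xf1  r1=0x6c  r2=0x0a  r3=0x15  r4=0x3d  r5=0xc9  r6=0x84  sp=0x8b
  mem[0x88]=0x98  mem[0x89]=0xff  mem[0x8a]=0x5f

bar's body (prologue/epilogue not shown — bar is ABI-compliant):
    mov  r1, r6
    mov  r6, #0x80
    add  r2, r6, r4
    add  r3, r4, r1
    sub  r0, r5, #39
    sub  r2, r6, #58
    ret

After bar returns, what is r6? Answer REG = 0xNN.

REG = 0x84

prologue: push r3 → mem[0x8a]=0x15, sp=0x8a
prologue: push r6 → mem[0x89]=0x84, sp=0x89
body[0] mov  r1, r6 → r1=0x84
body[1] mov  r6, #0x80 → r6=0x80
body[2] add  r2, r6, r4 → r2=0xbd
body[3] add  r3, r4, r1 → r3=0xc1
body[4] sub  r0, r5, #39 → r0=0xa2
body[5] sub  r2, r6, #58 → r2=0x46
epilogue: pop r6=0x84, sp=0x8a
epilogue: pop r3=0x15, sp=0x8b
r6 is callee-saved → restored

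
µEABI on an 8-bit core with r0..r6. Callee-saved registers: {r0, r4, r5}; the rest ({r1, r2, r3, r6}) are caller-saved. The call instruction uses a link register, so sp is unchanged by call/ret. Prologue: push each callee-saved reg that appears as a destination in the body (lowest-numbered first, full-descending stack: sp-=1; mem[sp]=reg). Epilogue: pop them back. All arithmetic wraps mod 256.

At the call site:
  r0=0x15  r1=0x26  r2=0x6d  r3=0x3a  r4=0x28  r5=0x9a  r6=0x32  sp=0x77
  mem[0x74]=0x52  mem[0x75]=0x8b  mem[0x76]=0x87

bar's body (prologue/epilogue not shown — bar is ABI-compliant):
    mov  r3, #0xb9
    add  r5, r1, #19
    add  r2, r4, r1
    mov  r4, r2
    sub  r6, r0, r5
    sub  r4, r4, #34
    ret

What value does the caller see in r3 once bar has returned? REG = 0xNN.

prologue: push r4 → mem[0x76]=0x28, sp=0x76
prologue: push r5 → mem[0x75]=0x9a, sp=0x75
body[0] mov  r3, #0xb9 → r3=0xb9
body[1] add  r5, r1, #19 → r5=0x39
body[2] add  r2, r4, r1 → r2=0x4e
body[3] mov  r4, r2 → r4=0x4e
body[4] sub  r6, r0, r5 → r6=0xdc
body[5] sub  r4, r4, #34 → r4=0x2c
epilogue: pop r5=0x9a, sp=0x76
epilogue: pop r4=0x28, sp=0x77
r3 is caller-saved → body value

REG = 0xb9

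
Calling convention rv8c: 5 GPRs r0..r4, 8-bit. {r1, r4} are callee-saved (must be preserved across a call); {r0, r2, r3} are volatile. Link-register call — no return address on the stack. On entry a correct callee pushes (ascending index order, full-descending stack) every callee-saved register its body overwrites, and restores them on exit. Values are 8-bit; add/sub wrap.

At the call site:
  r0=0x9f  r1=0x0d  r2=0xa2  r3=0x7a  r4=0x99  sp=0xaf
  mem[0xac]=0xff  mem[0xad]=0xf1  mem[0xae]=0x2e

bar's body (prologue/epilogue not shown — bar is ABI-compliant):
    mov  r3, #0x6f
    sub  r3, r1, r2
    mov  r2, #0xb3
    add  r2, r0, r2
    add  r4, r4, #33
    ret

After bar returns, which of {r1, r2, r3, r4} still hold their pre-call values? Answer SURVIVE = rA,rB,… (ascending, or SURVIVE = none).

SURVIVE = r1,r4

prologue: push r4 -> mem[0xae]=0x99, sp=0xae
body[0] mov  r3, #0x6f -> r3=0x6f
body[1] sub  r3, r1, r2 -> r3=0x6b
body[2] mov  r2, #0xb3 -> r2=0xb3
body[3] add  r2, r0, r2 -> r2=0x52
body[4] add  r4, r4, #33 -> r4=0xba
epilogue: pop r4=0x99, sp=0xaf
r1: callee-saved, written=False
r2: caller-saved, written=True
r3: caller-saved, written=True
r4: callee-saved, written=True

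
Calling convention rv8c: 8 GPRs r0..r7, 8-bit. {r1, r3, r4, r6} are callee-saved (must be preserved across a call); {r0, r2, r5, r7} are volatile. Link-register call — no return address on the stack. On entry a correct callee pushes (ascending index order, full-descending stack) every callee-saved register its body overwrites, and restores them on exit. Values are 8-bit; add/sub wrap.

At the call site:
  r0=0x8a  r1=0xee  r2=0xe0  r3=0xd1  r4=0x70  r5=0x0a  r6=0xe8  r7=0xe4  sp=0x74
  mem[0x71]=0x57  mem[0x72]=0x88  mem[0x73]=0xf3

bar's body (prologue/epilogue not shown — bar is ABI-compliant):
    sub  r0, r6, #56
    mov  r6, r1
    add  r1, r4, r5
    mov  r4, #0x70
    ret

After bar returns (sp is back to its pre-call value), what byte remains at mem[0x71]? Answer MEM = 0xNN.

MEM = 0xe8

prologue: push r1 → mem[0x73]=0xee, sp=0x73
prologue: push r4 → mem[0x72]=0x70, sp=0x72
prologue: push r6 → mem[0x71]=0xe8, sp=0x71
body[0] sub  r0, r6, #56 → r0=0xb0
body[1] mov  r6, r1 → r6=0xee
body[2] add  r1, r4, r5 → r1=0x7a
body[3] mov  r4, #0x70 → r4=0x70
epilogue: pop r6=0xe8, sp=0x72
epilogue: pop r4=0x70, sp=0x73
epilogue: pop r1=0xee, sp=0x74
prologue pushed ['r1', 'r4', 'r6'] at ['0x73', '0x72', '0x71']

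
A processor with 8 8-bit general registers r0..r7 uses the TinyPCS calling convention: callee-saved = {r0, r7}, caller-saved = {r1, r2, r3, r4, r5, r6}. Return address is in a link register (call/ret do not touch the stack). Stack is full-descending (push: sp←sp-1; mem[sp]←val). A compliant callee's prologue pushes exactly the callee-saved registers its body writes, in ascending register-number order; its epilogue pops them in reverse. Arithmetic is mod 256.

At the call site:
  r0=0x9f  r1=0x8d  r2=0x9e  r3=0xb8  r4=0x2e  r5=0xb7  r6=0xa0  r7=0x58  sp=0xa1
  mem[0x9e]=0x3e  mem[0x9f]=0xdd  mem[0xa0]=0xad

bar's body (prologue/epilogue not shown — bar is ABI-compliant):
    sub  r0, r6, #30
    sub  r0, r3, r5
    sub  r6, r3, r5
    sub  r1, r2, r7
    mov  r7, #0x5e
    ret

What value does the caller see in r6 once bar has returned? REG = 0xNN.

prologue: push r0 → mem[0xa0]=0x9f, sp=0xa0
prologue: push r7 → mem[0x9f]=0x58, sp=0x9f
body[0] sub  r0, r6, #30 → r0=0x82
body[1] sub  r0, r3, r5 → r0=0x01
body[2] sub  r6, r3, r5 → r6=0x01
body[3] sub  r1, r2, r7 → r1=0x46
body[4] mov  r7, #0x5e → r7=0x5e
epilogue: pop r7=0x58, sp=0xa0
epilogue: pop r0=0x9f, sp=0xa1
r6 is caller-saved → body value

REG = 0x01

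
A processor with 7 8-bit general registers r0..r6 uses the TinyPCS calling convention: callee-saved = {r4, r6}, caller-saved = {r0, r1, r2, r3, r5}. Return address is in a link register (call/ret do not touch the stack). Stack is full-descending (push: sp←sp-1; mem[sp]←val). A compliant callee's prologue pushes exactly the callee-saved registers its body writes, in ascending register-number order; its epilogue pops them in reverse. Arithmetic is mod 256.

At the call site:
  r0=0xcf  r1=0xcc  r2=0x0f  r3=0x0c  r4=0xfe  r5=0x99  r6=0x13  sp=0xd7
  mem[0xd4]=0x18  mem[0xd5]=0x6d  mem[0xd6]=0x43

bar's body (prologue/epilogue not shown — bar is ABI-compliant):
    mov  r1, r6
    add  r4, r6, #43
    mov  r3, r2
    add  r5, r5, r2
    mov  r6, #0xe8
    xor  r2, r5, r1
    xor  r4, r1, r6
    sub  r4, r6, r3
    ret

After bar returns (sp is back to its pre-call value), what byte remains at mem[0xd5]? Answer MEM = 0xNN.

prologue: push r4 → mem[0xd6]=0xfe, sp=0xd6
prologue: push r6 → mem[0xd5]=0x13, sp=0xd5
body[0] mov  r1, r6 → r1=0x13
body[1] add  r4, r6, #43 → r4=0x3e
body[2] mov  r3, r2 → r3=0x0f
body[3] add  r5, r5, r2 → r5=0xa8
body[4] mov  r6, #0xe8 → r6=0xe8
body[5] xor  r2, r5, r1 → r2=0xbb
body[6] xor  r4, r1, r6 → r4=0xfb
body[7] sub  r4, r6, r3 → r4=0xd9
epilogue: pop r6=0x13, sp=0xd6
epilogue: pop r4=0xfe, sp=0xd7
prologue pushed ['r4', 'r6'] at ['0xd6', '0xd5']

MEM = 0x13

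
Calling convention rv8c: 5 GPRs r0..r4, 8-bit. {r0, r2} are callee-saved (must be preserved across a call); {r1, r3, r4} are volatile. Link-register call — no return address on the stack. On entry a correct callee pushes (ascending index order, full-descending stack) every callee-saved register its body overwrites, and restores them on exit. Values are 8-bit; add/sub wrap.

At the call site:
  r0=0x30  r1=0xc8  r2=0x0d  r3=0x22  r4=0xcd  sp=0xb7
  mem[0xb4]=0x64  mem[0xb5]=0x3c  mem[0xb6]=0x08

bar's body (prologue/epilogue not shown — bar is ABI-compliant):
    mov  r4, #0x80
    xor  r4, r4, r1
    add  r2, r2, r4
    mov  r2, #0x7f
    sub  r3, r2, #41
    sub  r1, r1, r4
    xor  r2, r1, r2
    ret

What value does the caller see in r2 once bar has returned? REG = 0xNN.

prologue: push r2 → mem[0xb6]=0x0d, sp=0xb6
body[0] mov  r4, #0x80 → r4=0x80
body[1] xor  r4, r4, r1 → r4=0x48
body[2] add  r2, r2, r4 → r2=0x55
body[3] mov  r2, #0x7f → r2=0x7f
body[4] sub  r3, r2, #41 → r3=0x56
body[5] sub  r1, r1, r4 → r1=0x80
body[6] xor  r2, r1, r2 → r2=0xff
epilogue: pop r2=0x0d, sp=0xb7
r2 is callee-saved → restored

REG = 0x0d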